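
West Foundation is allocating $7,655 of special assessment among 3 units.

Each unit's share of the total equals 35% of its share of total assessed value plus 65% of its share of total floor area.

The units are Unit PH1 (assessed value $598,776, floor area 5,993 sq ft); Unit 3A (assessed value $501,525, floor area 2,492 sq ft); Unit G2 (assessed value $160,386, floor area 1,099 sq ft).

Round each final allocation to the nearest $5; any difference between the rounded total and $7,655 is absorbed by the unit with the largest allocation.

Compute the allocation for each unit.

Totals — assessed value 1,260,687, floor area 9,584.
Composite weights (35% assessed value + 65% floor area): Unit PH1 0.5727; Unit 3A 0.3082; Unit G2 0.1191.
Unrounded shares: Unit PH1 4,383.94; Unit 3A 2,359.63; Unit G2 911.43.
After rounding ($5): Unit PH1 $4,385; Unit 3A $2,360; Unit G2 $910. Sum = $7,655.
No rounding difference to absorb.

Unit PH1: $4,385; Unit 3A: $2,360; Unit G2: $910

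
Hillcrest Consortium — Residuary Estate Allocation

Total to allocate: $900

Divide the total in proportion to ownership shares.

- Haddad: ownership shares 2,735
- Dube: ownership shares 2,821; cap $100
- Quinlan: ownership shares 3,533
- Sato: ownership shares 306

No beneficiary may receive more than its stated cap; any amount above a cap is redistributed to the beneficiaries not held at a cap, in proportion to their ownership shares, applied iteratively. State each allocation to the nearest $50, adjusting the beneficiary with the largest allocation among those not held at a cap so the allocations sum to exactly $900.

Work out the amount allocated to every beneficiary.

Haddad: $350 · Dube: $100 · Quinlan: $400 · Sato: $50

Total ownership shares = 9,395.
Proportional shares (ignoring caps): Haddad 262.00; Dube 270.24; Quinlan 338.45; Sato 29.31.
Cap binds for Dube ($100); residual $800 reallocated over remaining ownership shares 6,574.
Remaining shares: Haddad 332.83 → $350; Quinlan 429.94 → $450; Sato 37.24 → $50.
Rounding difference −$50 applied to Quinlan → $400.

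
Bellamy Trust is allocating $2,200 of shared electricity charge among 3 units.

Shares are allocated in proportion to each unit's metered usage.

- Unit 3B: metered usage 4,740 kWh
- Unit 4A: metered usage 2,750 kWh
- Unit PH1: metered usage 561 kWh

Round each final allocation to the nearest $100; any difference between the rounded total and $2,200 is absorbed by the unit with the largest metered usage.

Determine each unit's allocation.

Unit 3B: $1,200 · Unit 4A: $800 · Unit PH1: $200

Total metered usage = 8,051.
Proportional shares: Unit 3B 4,740/8,051 × $2,200 = 1,295.24; Unit 4A 2,750/8,051 × $2,200 = 751.46; Unit PH1 561/8,051 × $2,200 = 153.30.
Rounded to nearest $100: Unit 3B $1,300; Unit 4A $800; Unit PH1 $200. Sum = $2,300.
Difference $2,200 − $2,300 = −$100 applied to largest metered usage (Unit 3B): Unit 3B becomes $1,200.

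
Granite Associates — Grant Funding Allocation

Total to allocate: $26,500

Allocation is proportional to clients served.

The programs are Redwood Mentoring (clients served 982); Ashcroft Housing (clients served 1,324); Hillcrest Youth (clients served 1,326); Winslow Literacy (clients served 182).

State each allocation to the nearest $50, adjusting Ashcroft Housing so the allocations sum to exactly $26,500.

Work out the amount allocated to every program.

Total clients served = 3,814.
Unrounded shares: Redwood Mentoring 982/3,814 × $26,500 = 6,823.02; Ashcroft Housing 1,324/3,814 × $26,500 = 9,199.27; Hillcrest Youth 1,326/3,814 × $26,500 = 9,213.16; Winslow Literacy 182/3,814 × $26,500 = 1,264.55.
After rounding ($50): Redwood Mentoring $6,800; Ashcroft Housing $9,200; Hillcrest Youth $9,200; Winslow Literacy $1,250. Sum = $26,450.
Difference $26,500 − $26,450 = +$50 applied to Ashcroft Housing: Ashcroft Housing becomes $9,250.

Redwood Mentoring: $6,800 | Ashcroft Housing: $9,250 | Hillcrest Youth: $9,200 | Winslow Literacy: $1,250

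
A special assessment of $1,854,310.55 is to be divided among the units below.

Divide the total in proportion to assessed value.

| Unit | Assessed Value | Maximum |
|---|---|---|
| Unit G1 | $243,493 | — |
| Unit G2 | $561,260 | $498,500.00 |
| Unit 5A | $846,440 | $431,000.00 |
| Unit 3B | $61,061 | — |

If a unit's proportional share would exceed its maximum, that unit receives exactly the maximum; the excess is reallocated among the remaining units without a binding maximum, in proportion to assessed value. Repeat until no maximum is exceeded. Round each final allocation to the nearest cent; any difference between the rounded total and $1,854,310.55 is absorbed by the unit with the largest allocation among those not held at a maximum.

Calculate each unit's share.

Unit G1: $739,392.34 · Unit G2: $498,500.00 · Unit 5A: $431,000.00 · Unit 3B: $185,418.21

Assessed value total: 1,712,254.
Pro-rata shares before constraints: Unit G1 263,694.3110; Unit G2 607,824.7382; Unit 5A 916,664.5965; Unit 3B 66,126.9044.
Cap binds for Unit G2 ($498,500.00), Unit 5A ($431,000.00); residual $924,810.55 reallocated over remaining assessed value 304,554.
Remaining shares: Unit G1 739,392.3418 → $739,392.34; Unit 3B 185,418.2082 → $185,418.21.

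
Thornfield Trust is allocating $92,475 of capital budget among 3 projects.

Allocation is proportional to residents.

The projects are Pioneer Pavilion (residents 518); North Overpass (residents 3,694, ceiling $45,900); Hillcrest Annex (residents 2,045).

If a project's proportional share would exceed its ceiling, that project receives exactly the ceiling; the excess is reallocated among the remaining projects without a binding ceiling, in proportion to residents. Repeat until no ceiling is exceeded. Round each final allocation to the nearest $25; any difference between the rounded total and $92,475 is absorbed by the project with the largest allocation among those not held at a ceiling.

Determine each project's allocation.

Residents total: 6,257.
Unconstrained shares: Pioneer Pavilion 7,655.75; North Overpass 54,595.28; Hillcrest Annex 30,223.97.
Held at cap: North Overpass ($45,900); residual $46,575 reallocated over remaining residents 2,563.
Remaining shares: Pioneer Pavilion 9,413.13 → $9,425; Hillcrest Annex 37,161.87 → $37,150.

Pioneer Pavilion: $9,425; North Overpass: $45,900; Hillcrest Annex: $37,150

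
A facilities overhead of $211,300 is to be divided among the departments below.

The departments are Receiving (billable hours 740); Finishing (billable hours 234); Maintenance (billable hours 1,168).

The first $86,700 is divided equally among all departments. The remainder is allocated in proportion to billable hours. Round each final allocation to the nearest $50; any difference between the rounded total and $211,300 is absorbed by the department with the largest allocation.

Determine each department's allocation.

Equal tier: $86,700 ÷ 3 = $28,900 apiece.
Remainder $124,600 by billable hours (total 2,142): Receiving 43,045.75 → $43,050; Finishing 13,611.76 → $13,600; Maintenance 67,942.48 → $67,950.
Totals: Receiving $28,900 + $43,050 = $71,950; Finishing $28,900 + $13,600 = $42,500; Maintenance $28,900 + $67,950 = $96,850.

Receiving: $71,950; Finishing: $42,500; Maintenance: $96,850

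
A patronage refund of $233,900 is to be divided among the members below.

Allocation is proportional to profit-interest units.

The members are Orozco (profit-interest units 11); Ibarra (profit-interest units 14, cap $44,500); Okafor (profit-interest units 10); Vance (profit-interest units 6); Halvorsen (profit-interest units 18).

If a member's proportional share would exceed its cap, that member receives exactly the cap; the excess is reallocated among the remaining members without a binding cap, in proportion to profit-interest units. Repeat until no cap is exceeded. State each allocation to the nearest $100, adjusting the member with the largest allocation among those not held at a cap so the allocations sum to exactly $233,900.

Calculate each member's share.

Profit-interest units total: 59.
Pro-rata shares before constraints: Orozco 43,608.47; Ibarra 55,501.69; Okafor 39,644.07; Vance 23,786.44; Halvorsen 71,359.32.
Held at cap: Ibarra ($44,500); balance $189,400 reallocated over remaining profit-interest units 45.
Redistributed shares: Orozco 46,297.78 → $46,300; Okafor 42,088.89 → $42,100; Vance 25,253.33 → $25,300; Halvorsen 75,760.00 → $75,800.
Rounding difference −$100 applied to Halvorsen → $75,700.

Orozco: $46,300 · Ibarra: $44,500 · Okafor: $42,100 · Vance: $25,300 · Halvorsen: $75,700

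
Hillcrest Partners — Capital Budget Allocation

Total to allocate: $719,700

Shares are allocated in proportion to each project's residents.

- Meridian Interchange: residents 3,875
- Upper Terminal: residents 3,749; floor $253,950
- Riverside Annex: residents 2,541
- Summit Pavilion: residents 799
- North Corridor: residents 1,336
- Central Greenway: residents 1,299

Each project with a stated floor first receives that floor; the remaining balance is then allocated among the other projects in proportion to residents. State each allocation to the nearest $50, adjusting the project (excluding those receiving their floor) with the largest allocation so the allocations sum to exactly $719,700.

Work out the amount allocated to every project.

Meridian Interchange: $183,250; Upper Terminal: $253,950; Riverside Annex: $120,150; Summit Pavilion: $37,800; North Corridor: $63,150; Central Greenway: $61,400

Minimums first: Upper Terminal $253,950. Residual $465,750.
Residual split over remaining residents 9,850: Meridian Interchange 183,226.52 → $183,250; Riverside Annex 120,149.31 → $120,150; Summit Pavilion 37,780.13 → $37,800; North Corridor 63,171.78 → $63,150; Central Greenway 61,422.26 → $61,400.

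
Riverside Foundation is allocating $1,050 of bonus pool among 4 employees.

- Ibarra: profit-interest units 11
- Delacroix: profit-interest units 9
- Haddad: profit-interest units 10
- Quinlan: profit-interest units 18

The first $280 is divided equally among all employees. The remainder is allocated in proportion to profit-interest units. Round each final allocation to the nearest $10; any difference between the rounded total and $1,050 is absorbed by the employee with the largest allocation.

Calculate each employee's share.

Ibarra: $250; Delacroix: $210; Haddad: $230; Quinlan: $360

First tranche $280 split equally: $70 each.
Remainder $770 by profit-interest units (total 48): Ibarra 176.46 → $180; Delacroix 144.38 → $140; Haddad 160.42 → $160; Quinlan 288.75 → $290.
Totals: Ibarra $70 + $180 = $250; Delacroix $70 + $140 = $210; Haddad $70 + $160 = $230; Quinlan $70 + $290 = $360.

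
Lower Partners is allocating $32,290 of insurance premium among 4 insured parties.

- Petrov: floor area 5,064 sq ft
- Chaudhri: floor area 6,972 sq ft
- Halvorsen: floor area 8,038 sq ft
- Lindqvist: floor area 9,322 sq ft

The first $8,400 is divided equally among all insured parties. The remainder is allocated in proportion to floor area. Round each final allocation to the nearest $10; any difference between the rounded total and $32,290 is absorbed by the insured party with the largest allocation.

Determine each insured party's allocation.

Petrov: $6,220 · Chaudhri: $7,770 · Halvorsen: $8,630 · Lindqvist: $9,670

Equal tier: $8,400 ÷ 4 = $2,100 apiece.
Remainder $23,890 by floor area (total 29,396): Petrov 4,115.49 → $4,120; Chaudhri 5,666.11 → $5,670; Halvorsen 6,532.45 → $6,530; Lindqvist 7,575.95 → $7,580.
Rounding difference −$10 on remainder applied to Lindqvist.
Totals: Petrov $2,100 + $4,120 = $6,220; Chaudhri $2,100 + $5,670 = $7,770; Halvorsen $2,100 + $6,530 = $8,630; Lindqvist $2,100 + $7,570 = $9,670.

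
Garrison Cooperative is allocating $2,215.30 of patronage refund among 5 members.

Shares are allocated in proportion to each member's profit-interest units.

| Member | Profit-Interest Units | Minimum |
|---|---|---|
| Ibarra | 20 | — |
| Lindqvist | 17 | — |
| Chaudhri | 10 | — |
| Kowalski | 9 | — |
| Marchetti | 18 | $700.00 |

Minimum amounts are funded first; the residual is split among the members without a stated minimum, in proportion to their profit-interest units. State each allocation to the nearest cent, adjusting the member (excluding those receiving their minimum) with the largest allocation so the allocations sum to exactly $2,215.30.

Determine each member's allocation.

Fund the minimums — Marchetti $700.00. Remaining pool $1,515.30.
Remaining pool split over remaining profit-interest units 56: Ibarra 541.1786 → $541.18; Lindqvist 460.0018 → $460.00; Chaudhri 270.5893 → $270.59; Kowalski 243.5304 → $243.53.

Ibarra: $541.18; Lindqvist: $460.00; Chaudhri: $270.59; Kowalski: $243.53; Marchetti: $700.00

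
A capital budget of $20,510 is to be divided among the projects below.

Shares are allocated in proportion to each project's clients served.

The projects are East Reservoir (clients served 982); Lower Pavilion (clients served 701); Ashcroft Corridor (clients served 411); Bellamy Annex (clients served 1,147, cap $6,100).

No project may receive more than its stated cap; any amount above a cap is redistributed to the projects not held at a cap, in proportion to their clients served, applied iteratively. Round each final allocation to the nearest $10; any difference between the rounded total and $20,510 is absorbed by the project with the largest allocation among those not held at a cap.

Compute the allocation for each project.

Sum of clients served: 3,241.
Proportional shares (ignoring caps): East Reservoir 6,214.38; Lower Pavilion 4,436.13; Ashcroft Corridor 2,600.93; Bellamy Annex 7,258.55.
Capped: Bellamy Annex ($6,100); balance $14,410 reallocated over remaining clients served 2,094.
Shares after redistribution: East Reservoir 6,757.70 → $6,760; Lower Pavilion 4,823.98 → $4,820; Ashcroft Corridor 2,828.32 → $2,830.

East Reservoir: $6,760; Lower Pavilion: $4,820; Ashcroft Corridor: $2,830; Bellamy Annex: $6,100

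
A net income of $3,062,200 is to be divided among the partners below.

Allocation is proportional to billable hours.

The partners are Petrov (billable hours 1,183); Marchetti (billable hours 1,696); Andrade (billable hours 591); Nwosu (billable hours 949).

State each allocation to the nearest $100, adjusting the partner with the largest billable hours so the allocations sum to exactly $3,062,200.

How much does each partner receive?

Petrov: $819,800; Marchetti: $1,175,300; Andrade: $409,500; Nwosu: $657,600

Combined billable hours = 1,183 + 1,696 + 591 + 949 = 4,419.
Unrounded shares: Petrov 819,774.29; Marchetti 1,175,263.91; Andrade 409,540.67; Nwosu 657,621.14.
Rounded to nearest $100: Petrov $819,800; Marchetti $1,175,300; Andrade $409,500; Nwosu $657,600. Sum = $3,062,200.
No rounding difference to absorb.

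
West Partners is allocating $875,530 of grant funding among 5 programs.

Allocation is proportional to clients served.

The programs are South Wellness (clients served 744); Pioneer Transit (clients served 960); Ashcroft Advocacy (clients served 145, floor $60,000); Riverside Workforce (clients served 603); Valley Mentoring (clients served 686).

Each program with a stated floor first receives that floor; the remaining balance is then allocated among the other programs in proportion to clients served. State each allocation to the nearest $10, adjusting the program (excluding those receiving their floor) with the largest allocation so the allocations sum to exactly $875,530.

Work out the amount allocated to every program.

South Wellness: $202,720 | Pioneer Transit: $261,590 | Ashcroft Advocacy: $60,000 | Riverside Workforce: $164,300 | Valley Mentoring: $186,920

Minimums first: Ashcroft Advocacy $60,000. Residual $815,530.
Residual split over remaining clients served 2,993: South Wellness 202,724.46 → $202,720; Pioneer Transit 261,579.95 → $261,580; Riverside Workforce 164,304.91 → $164,300; Valley Mentoring 186,920.67 → $186,920.
Rounding difference +$10 applied to Pioneer Transit → $261,590.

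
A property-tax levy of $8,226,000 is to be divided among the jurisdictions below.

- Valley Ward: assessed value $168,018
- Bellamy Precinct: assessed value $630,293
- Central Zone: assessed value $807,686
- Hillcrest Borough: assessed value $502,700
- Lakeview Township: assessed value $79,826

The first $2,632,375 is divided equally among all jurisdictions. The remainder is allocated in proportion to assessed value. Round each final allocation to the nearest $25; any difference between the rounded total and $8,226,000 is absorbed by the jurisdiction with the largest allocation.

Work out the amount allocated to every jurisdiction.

Valley Ward: $955,900 | Bellamy Precinct: $2,137,425 | Central Zone: $2,590,850 | Hillcrest Borough: $1,811,325 | Lakeview Township: $730,500

First tranche $2,632,375 split equally: $526,475 each.
Remainder $5,593,625 by assessed value (total 2,188,523): Valley Ward 429,435.60 → $429,425; Bellamy Precinct 1,610,959.85 → $1,610,950; Central Zone 2,064,356.92 → $2,064,350; Hillcrest Borough 1,284,846.12 → $1,284,850; Lakeview Township 204,026.51 → $204,025.
Rounding difference +$25 on remainder applied to Central Zone.
Totals: Valley Ward $526,475 + $429,425 = $955,900; Bellamy Precinct $526,475 + $1,610,950 = $2,137,425; Central Zone $526,475 + $2,064,375 = $2,590,850; Hillcrest Borough $526,475 + $1,284,850 = $1,811,325; Lakeview Township $526,475 + $204,025 = $730,500.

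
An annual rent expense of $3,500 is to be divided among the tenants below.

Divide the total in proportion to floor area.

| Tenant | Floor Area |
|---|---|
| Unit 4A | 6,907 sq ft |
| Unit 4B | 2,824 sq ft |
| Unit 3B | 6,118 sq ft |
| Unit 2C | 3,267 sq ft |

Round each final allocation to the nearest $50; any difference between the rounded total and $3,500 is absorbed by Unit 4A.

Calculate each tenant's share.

Unit 4A: $1,300 · Unit 4B: $500 · Unit 3B: $1,100 · Unit 2C: $600

Floor area total: 19,116.
Proportional shares: Unit 4A 6,907/19,116 × $3,500 = 1,264.62; Unit 4B 2,824/19,116 × $3,500 = 517.05; Unit 3B 6,118/19,116 × $3,500 = 1,120.16; Unit 2C 3,267/19,116 × $3,500 = 598.16.
After rounding ($50): Unit 4A $1,250; Unit 4B $500; Unit 3B $1,100; Unit 2C $600. Sum = $3,450.
Difference $3,500 − $3,450 = +$50 applied to Unit 4A: Unit 4A becomes $1,300.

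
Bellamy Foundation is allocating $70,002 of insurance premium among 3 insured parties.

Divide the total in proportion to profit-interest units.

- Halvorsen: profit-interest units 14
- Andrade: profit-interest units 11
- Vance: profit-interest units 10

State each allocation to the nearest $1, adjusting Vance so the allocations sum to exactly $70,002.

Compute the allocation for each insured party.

Halvorsen: $28,001 · Andrade: $22,001 · Vance: $20,000

Total profit-interest units = 35.
Raw shares: Halvorsen 14/35 × $70,002 = 28,000.80; Andrade 11/35 × $70,002 = 22,000.63; Vance 10/35 × $70,002 = 20,000.57.
Rounded to nearest $1: Halvorsen $28,001; Andrade $22,001; Vance $20,001. Sum = $70,003.
Difference $70,002 − $70,003 = −$1 applied to Vance: Vance becomes $20,000.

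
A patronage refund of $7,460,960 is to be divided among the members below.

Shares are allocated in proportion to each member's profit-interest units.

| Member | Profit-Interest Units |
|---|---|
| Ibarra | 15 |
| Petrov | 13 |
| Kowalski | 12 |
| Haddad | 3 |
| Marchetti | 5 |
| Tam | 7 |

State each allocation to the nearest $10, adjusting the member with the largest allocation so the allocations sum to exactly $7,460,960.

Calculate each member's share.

Profit-interest units total: 55.
Raw shares: Ibarra 15/55 × $7,460,960 = 2,034,807.27; Petrov 13/55 × $7,460,960 = 1,763,499.64; Kowalski 12/55 × $7,460,960 = 1,627,845.82; Haddad 3/55 × $7,460,960 = 406,961.45; Marchetti 5/55 × $7,460,960 = 678,269.09; Tam 7/55 × $7,460,960 = 949,576.73.
At nearest $10: Ibarra $2,034,810; Petrov $1,763,500; Kowalski $1,627,850; Haddad $406,960; Marchetti $678,270; Tam $949,580. Sum = $7,460,970.
Difference $7,460,960 − $7,460,970 = −$10 applied to largest allocation (Ibarra): Ibarra becomes $2,034,800.

Ibarra: $2,034,800 | Petrov: $1,763,500 | Kowalski: $1,627,850 | Haddad: $406,960 | Marchetti: $678,270 | Tam: $949,580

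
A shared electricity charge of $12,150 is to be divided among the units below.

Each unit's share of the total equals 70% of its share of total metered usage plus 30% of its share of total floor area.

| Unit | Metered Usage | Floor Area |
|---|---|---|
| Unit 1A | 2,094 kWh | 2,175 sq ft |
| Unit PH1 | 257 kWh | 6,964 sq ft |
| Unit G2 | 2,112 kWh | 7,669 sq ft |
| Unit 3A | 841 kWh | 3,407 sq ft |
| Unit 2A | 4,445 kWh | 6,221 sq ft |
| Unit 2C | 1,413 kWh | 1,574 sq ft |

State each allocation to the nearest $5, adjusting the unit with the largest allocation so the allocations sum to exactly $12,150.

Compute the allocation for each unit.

Totals — metered usage 11,162, floor area 28,010.
Blended shares (70% metered usage + 30% floor area): Unit 1A 0.1546; Unit PH1 0.0907; Unit G2 0.2146; Unit 3A 0.0892; Unit 2A 0.3454; Unit 2C 0.1055.
Proportional shares: Unit 1A 1,878.58; Unit PH1 1,102.06; Unit G2 2,607.24; Unit 3A 1,084.17; Unit 2A 4,196.46; Unit 2C 1,281.48.
Rounded to nearest $5: Unit 1A $1,880; Unit PH1 $1,100; Unit G2 $2,605; Unit 3A $1,085; Unit 2A $4,195; Unit 2C $1,280. Sum = $12,145.
Difference $12,150 − $12,145 = +$5 applied to largest allocation (Unit 2A): Unit 2A becomes $4,200.

Unit 1A: $1,880 · Unit PH1: $1,100 · Unit G2: $2,605 · Unit 3A: $1,085 · Unit 2A: $4,200 · Unit 2C: $1,280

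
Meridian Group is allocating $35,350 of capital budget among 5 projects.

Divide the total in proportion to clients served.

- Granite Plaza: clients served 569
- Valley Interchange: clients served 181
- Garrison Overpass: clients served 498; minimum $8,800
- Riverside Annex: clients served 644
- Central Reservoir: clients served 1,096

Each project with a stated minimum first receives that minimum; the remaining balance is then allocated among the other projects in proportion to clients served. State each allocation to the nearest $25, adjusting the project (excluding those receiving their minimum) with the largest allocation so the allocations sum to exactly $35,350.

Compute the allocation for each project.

Granite Plaza: $6,075 · Valley Interchange: $1,925 · Garrison Overpass: $8,800 · Riverside Annex: $6,875 · Central Reservoir: $11,675

Fund the minimums — Garrison Overpass $8,800. Remaining pool $26,550.
Remaining pool split over remaining clients served 2,490: Granite Plaza 6,067.05 → $6,075; Valley Interchange 1,929.94 → $1,925; Riverside Annex 6,866.75 → $6,875; Central Reservoir 11,686.27 → $11,675.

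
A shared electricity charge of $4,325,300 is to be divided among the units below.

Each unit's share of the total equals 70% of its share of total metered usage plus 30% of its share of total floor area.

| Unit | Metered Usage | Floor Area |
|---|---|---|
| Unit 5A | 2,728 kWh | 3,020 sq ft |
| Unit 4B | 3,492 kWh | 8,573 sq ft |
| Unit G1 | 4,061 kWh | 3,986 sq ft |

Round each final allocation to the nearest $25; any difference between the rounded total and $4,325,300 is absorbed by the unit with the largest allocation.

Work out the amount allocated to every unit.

Unit 5A: $1,054,925 | Unit 4B: $1,742,425 | Unit G1: $1,527,950

Metered usage total 10,281; floor area total 15,579.
Blended shares (70% metered usage + 30% floor area): Unit 5A 0.2439; Unit 4B 0.4028; Unit G1 0.3533.
Unrounded shares: Unit 5A 1,054,922.92; Unit 4B 1,742,432.36; Unit G1 1,527,944.72.
At nearest $25: Unit 5A $1,054,925; Unit 4B $1,742,425; Unit G1 $1,527,950. Sum = $4,325,300.
Rounded total matches; no reconciliation needed.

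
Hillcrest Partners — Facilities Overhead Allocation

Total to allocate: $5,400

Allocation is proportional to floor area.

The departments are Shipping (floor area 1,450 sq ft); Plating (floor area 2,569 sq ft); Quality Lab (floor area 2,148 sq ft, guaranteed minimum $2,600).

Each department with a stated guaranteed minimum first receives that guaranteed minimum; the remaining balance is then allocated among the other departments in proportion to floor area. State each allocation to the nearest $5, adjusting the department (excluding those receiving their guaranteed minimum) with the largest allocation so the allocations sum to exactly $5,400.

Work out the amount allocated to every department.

Minimums first: Quality Lab $2,600. Balance $2,800.
Balance split over remaining floor area 4,019: Shipping 1,010.20 → $1,010; Plating 1,789.80 → $1,790.

Shipping: $1,010; Plating: $1,790; Quality Lab: $2,600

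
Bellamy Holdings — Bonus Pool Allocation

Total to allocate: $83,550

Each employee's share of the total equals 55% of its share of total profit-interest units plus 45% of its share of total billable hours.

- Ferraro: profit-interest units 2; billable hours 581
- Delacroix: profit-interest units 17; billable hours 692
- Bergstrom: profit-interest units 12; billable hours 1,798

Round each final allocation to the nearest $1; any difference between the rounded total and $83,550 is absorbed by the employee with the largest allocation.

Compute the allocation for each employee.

Ferraro: $10,078; Delacroix: $33,672; Bergstrom: $39,800

Profit-interest units total 31; billable hours total 3,071.
Composite weights (55% profit-interest units + 45% billable hours): Ferraro 0.1206; Delacroix 0.4030; Bergstrom 0.4764.
Raw shares: Ferraro 10,077.72; Delacroix 33,671.74; Bergstrom 39,800.54.
Rounded to nearest $1: Ferraro $10,078; Delacroix $33,672; Bergstrom $39,801. Sum = $83,551.
Difference $83,550 − $83,551 = −$1 applied to largest allocation (Bergstrom): Bergstrom becomes $39,800.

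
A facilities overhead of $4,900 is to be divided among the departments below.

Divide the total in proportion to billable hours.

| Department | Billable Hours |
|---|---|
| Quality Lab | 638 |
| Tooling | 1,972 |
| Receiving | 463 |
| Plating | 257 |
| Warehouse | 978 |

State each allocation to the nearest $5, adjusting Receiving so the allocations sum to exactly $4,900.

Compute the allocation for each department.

Combined billable hours = 4,308.
Proportional shares: Quality Lab 638/4,308 × $4,900 = 725.67; Tooling 1,972/4,308 × $4,900 = 2,242.99; Receiving 463/4,308 × $4,900 = 526.62; Plating 257/4,308 × $4,900 = 292.32; Warehouse 978/4,308 × $4,900 = 1,112.40.
At nearest $5: Quality Lab $725; Tooling $2,245; Receiving $525; Plating $290; Warehouse $1,110. Sum = $4,895.
Difference $4,900 − $4,895 = +$5 applied to Receiving: Receiving becomes $530.

Quality Lab: $725 · Tooling: $2,245 · Receiving: $530 · Plating: $290 · Warehouse: $1,110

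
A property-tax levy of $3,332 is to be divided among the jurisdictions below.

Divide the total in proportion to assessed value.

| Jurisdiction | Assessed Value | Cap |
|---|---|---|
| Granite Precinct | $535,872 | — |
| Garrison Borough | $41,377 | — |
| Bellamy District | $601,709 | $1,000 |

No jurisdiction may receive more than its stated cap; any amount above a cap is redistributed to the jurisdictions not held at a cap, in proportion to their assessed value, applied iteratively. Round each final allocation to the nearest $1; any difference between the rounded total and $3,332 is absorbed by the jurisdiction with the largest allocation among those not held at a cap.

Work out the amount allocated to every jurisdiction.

Combined assessed value = 1,178,958.
Unconstrained shares: Granite Precinct 1,514.49; Garrison Borough 116.94; Bellamy District 1,700.56.
Cap binds for Bellamy District ($1,000); residual $2,332 reallocated over remaining assessed value 577,249.
Redistributed shares: Granite Precinct 2,164.84 → $2,165; Garrison Borough 167.16 → $167.

Granite Precinct: $2,165 · Garrison Borough: $167 · Bellamy District: $1,000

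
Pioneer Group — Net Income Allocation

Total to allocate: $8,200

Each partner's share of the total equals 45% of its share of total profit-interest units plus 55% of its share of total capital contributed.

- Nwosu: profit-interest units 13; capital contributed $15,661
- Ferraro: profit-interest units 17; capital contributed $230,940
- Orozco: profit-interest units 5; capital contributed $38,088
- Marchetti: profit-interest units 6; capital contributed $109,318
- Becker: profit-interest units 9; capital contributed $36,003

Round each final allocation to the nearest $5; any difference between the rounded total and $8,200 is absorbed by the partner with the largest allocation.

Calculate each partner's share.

Nwosu: $1,125 · Ferraro: $3,675 · Orozco: $770 · Marchetti: $1,590 · Becker: $1,040

Totals — profit-interest units 50, capital contributed 430,010.
Combined weights (45% profit-interest units + 55% capital contributed): Nwosu 0.1370; Ferraro 0.4484; Orozco 0.0937; Marchetti 0.1938; Becker 0.1270.
Pro-rata amounts: Nwosu 1,123.65; Ferraro 3,676.73; Orozco 768.47; Marchetti 1,589.34; Becker 1,041.80.
At nearest $5: Nwosu $1,125; Ferraro $3,675; Orozco $770; Marchetti $1,590; Becker $1,040. Sum = $8,200.
No rounding difference to absorb.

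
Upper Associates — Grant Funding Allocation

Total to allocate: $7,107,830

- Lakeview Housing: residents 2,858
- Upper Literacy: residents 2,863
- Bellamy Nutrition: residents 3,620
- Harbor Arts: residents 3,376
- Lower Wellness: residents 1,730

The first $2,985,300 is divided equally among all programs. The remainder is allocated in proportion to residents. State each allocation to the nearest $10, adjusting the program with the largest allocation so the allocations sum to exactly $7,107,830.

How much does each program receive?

Equal tier: $2,985,300 ÷ 5 = $597,060 apiece.
Remainder $4,122,530 by residents (total 14,447): Lakeview Housing 815,545.84 → $815,550; Upper Literacy 816,972.62 → $816,970; Bellamy Nutrition 1,032,986.68 → $1,032,990; Harbor Arts 963,359.96 → $963,360; Lower Wellness 493,664.91 → $493,660.
Totals: Lakeview Housing $597,060 + $815,550 = $1,412,610; Upper Literacy $597,060 + $816,970 = $1,414,030; Bellamy Nutrition $597,060 + $1,032,990 = $1,630,050; Harbor Arts $597,060 + $963,360 = $1,560,420; Lower Wellness $597,060 + $493,660 = $1,090,720.

Lakeview Housing: $1,412,610; Upper Literacy: $1,414,030; Bellamy Nutrition: $1,630,050; Harbor Arts: $1,560,420; Lower Wellness: $1,090,720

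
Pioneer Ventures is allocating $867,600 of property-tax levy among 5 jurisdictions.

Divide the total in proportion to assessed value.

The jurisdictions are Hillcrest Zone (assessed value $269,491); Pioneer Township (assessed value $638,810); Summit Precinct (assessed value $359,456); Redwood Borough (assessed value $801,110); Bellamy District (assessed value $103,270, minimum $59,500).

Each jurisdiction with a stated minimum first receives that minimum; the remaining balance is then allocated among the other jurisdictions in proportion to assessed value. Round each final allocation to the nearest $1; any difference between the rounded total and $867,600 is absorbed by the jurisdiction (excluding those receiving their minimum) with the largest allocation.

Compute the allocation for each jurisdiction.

Guaranteed amounts: Bellamy District $59,500. Residual $808,100.
Residual split over remaining assessed value 2,068,867: Hillcrest Zone 105,263.26 → $105,263; Pioneer Township 249,519.36 → $249,519; Summit Precinct 140,403.61 → $140,404; Redwood Borough 312,913.78 → $312,914.

Hillcrest Zone: $105,263; Pioneer Township: $249,519; Summit Precinct: $140,404; Redwood Borough: $312,914; Bellamy District: $59,500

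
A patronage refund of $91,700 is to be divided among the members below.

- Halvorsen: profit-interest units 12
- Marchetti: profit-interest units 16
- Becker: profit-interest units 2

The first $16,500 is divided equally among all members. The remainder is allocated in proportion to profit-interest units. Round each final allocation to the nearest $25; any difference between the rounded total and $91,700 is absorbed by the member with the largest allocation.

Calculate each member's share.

Equal tier: $16,500 ÷ 3 = $5,500 apiece.
Remainder $75,200 by profit-interest units (total 30): Halvorsen 30,080.00 → $30,075; Marchetti 40,106.67 → $40,100; Becker 5,013.33 → $5,025.
Totals: Halvorsen $5,500 + $30,075 = $35,575; Marchetti $5,500 + $40,100 = $45,600; Becker $5,500 + $5,025 = $10,525.

Halvorsen: $35,575 · Marchetti: $45,600 · Becker: $10,525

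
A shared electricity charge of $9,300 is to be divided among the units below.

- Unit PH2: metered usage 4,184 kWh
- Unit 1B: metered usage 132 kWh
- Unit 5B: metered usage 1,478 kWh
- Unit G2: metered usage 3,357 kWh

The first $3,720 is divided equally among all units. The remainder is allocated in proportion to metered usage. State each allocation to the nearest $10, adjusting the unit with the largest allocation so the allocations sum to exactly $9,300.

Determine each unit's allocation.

First tranche $3,720 split equally: $930 each.
Remainder $5,580 by metered usage (total 9,151): Unit PH2 2,551.28 → $2,550; Unit 1B 80.49 → $80; Unit 5B 901.24 → $900; Unit G2 2,047.00 → $2,050.
Totals: Unit PH2 $930 + $2,550 = $3,480; Unit 1B $930 + $80 = $1,010; Unit 5B $930 + $900 = $1,830; Unit G2 $930 + $2,050 = $2,980.

Unit PH2: $3,480 | Unit 1B: $1,010 | Unit 5B: $1,830 | Unit G2: $2,980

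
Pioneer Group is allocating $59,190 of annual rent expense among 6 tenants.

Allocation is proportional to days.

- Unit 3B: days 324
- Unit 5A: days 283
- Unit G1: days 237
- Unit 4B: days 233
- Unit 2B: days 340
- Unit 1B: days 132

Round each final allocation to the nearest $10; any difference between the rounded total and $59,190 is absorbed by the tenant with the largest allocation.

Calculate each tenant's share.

Unit 3B: $12,380 · Unit 5A: $10,810 · Unit G1: $9,060 · Unit 4B: $8,900 · Unit 2B: $13,000 · Unit 1B: $5,040

Combined days = 1,549.
Unrounded shares: Unit 3B 324/1,549 × $59,190 = 12,380.61; Unit 5A 283/1,549 × $59,190 = 10,813.93; Unit G1 237/1,549 × $59,190 = 9,056.18; Unit 4B 233/1,549 × $59,190 = 8,903.34; Unit 2B 340/1,549 × $59,190 = 12,991.99; Unit 1B 132/1,549 × $59,190 = 5,043.95.
Rounded to nearest $10: Unit 3B $12,380; Unit 5A $10,810; Unit G1 $9,060; Unit 4B $8,900; Unit 2B $12,990; Unit 1B $5,040. Sum = $59,180.
Difference $59,190 − $59,180 = +$10 applied to largest allocation (Unit 2B): Unit 2B becomes $13,000.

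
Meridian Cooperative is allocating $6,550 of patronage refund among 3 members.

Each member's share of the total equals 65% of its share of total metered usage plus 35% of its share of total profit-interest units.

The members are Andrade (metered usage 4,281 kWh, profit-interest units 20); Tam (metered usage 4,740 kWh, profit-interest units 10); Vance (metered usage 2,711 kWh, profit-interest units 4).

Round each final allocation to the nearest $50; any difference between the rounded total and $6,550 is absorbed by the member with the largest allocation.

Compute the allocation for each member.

Metered usage total 11,732; profit-interest units total 34.
Composite weights (65% metered usage + 35% profit-interest units): Andrade 0.4431; Tam 0.3656; Vance 0.1914.
Proportional shares: Andrade 2,902.09; Tam 2,394.39; Vance 1,253.52.
At nearest $50: Andrade $2,900; Tam $2,400; Vance $1,250. Sum = $6,550.
No rounding difference to absorb.

Andrade: $2,900 | Tam: $2,400 | Vance: $1,250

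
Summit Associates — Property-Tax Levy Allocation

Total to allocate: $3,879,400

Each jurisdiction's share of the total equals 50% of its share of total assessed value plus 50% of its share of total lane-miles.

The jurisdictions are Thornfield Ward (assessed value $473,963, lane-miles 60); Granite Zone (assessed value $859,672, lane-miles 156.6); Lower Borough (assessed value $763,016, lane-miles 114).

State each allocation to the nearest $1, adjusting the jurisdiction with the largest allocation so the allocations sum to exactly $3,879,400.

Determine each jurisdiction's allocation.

Thornfield Ward: $790,516; Granite Zone: $1,714,124; Lower Borough: $1,374,760

Assessed value total 2,096,651; lane-miles total 330.6.
Combined weights (50% assessed value + 50% lane-miles): Thornfield Ward 0.2038; Granite Zone 0.4419; Lower Borough 0.3544.
Unrounded shares: Thornfield Ward 790,515.77; Granite Zone 1,714,123.98; Lower Borough 1,374,760.25.
At nearest $1: Thornfield Ward $790,516; Granite Zone $1,714,124; Lower Borough $1,374,760. Sum = $3,879,400.
No rounding difference to absorb.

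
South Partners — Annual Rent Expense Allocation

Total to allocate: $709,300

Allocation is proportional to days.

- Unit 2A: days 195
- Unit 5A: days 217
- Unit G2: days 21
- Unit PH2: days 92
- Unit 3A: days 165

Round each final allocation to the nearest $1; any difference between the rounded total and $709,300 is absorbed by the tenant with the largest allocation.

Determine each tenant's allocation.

Combined days = 690.
Unrounded shares: Unit 2A 195/690 × $709,300 = 200,454.35; Unit 5A 217/690 × $709,300 = 223,069.71; Unit G2 21/690 × $709,300 = 21,587.39; Unit PH2 92/690 × $709,300 = 94,573.33; Unit 3A 165/690 × $709,300 = 169,615.22.
After rounding ($1): Unit 2A $200,454; Unit 5A $223,070; Unit G2 $21,587; Unit PH2 $94,573; Unit 3A $169,615. Sum = $709,299.
Difference $709,300 − $709,299 = +$1 applied to largest allocation (Unit 5A): Unit 5A becomes $223,071.

Unit 2A: $200,454 | Unit 5A: $223,071 | Unit G2: $21,587 | Unit PH2: $94,573 | Unit 3A: $169,615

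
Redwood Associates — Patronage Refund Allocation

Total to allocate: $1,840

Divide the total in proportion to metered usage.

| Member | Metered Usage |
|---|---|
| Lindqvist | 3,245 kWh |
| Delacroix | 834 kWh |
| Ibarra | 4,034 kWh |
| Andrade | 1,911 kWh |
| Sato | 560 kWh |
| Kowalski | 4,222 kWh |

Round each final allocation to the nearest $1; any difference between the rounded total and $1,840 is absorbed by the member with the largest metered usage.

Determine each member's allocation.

Metered usage total: 3,245 + 834 + 4,034 + 1,911 + 560 + 4,222 = 14,806.
Raw shares: Lindqvist 403.27; Delacroix 103.64; Ibarra 501.32; Andrade 237.49; Sato 69.59; Kowalski 524.68.
At nearest $1: Lindqvist $403; Delacroix $104; Ibarra $501; Andrade $237; Sato $70; Kowalski $525. Sum = $1,840.
Rounded total matches; no reconciliation needed.

Lindqvist: $403 | Delacroix: $104 | Ibarra: $501 | Andrade: $237 | Sato: $70 | Kowalski: $525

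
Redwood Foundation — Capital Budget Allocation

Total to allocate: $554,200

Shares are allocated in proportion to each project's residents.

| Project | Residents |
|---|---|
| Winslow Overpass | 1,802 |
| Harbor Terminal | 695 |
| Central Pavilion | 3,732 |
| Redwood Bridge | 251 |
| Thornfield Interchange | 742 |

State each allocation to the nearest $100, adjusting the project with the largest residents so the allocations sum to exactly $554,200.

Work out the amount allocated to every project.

Winslow Overpass: $138,300 | Harbor Terminal: $53,300 | Central Pavilion: $286,400 | Redwood Bridge: $19,300 | Thornfield Interchange: $56,900

Sum of residents: 1,802 + 695 + 3,732 + 251 + 742 = 7,222.
Unrounded shares: Winslow Overpass 138,281.42; Harbor Terminal 53,332.73; Central Pavilion 286,385.27; Redwood Bridge 19,261.17; Thornfield Interchange 56,939.41.
Rounded to nearest $100: Winslow Overpass $138,300; Harbor Terminal $53,300; Central Pavilion $286,400; Redwood Bridge $19,300; Thornfield Interchange $56,900. Sum = $554,200.
Rounded total matches; no reconciliation needed.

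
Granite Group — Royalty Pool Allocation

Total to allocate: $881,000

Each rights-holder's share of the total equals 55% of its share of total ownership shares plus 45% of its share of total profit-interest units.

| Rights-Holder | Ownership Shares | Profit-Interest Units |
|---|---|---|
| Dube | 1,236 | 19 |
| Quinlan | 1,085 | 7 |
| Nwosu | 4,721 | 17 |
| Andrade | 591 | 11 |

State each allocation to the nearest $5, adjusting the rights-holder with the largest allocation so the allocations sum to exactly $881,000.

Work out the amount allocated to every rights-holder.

Dube: $217,955 · Quinlan: $120,270 · Nwosu: $424,500 · Andrade: $118,275

Ownership shares total 7,633; profit-interest units total 54.
Combined weights (55% ownership shares + 45% profit-interest units): Dube 0.2474; Quinlan 0.1365; Nwosu 0.4818; Andrade 0.1343.
Pro-rata amounts: Dube 217,954.11; Quinlan 120,268.48; Nwosu 424,501.84; Andrade 118,275.57.
Rounded to nearest $5: Dube $217,955; Quinlan $120,270; Nwosu $424,500; Andrade $118,275. Sum = $881,000.
Rounded total matches; no reconciliation needed.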